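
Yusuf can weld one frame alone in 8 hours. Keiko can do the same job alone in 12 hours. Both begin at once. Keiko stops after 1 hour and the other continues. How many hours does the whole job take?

22/3 hours

In the first 1 hour the combined rate is 5/24, so 5/24 of the job is done, leaving 19/24.
After Keiko leaves the rate is 1/8 per hour; the remaining 19/24 takes 19/3 hours.
Total = 1 + 19/3 = 22/3 hours.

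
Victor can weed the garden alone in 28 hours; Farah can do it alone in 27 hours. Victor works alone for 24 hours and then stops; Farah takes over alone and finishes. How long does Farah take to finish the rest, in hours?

27/7 hours

In 24 hours Victor does 24/28 = 6/7 of the job, leaving 1/7.
Farah works at 1/27 per hour, so finishing takes 1/7 ÷ 1/27 = 27/7 hours.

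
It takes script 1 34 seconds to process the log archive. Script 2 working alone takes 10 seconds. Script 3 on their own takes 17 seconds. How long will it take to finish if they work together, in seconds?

Combined rate: 1/34 + 1/10 + 1/17 = (5 + 17 + 10)/170 = 32/170 = 16/85 per second.
Time = 1 ÷ (16/85) = 85/16 seconds.

85/16 seconds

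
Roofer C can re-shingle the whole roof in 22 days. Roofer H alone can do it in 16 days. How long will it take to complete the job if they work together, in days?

176/19 days

Combined rate: 1/22 + 1/16 = (8 + 11)/176 = 19/176 per day.
Time = 1 ÷ (19/176) = 176/19 days.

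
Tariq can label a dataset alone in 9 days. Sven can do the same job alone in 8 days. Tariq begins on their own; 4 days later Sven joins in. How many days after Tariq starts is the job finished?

108/17 days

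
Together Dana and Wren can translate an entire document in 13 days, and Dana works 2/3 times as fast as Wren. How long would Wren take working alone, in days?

Let Wren's rate be r; then Dana's rate is (2/3)r, so together (2/3 + 1)r = (5/3)r = 1/13.
Thus r = 3/65 per day.
Wren alone: 65/3 days; Dana alone: 65/2 days.

65/3 days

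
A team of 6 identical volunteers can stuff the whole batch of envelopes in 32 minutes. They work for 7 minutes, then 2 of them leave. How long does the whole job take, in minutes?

89/2 minutes

One volunteer does 1/192 of the job per minute.
After 7 minutes with 6 volunteers, 7/32 is done (25/32 left).
With 4 volunteers the rate is 4/192 = 1/48, so the rest takes 25/32 ÷ 1/48 = 75/2 minutes.
Total = 7 + 75/2 = 89/2 minutes.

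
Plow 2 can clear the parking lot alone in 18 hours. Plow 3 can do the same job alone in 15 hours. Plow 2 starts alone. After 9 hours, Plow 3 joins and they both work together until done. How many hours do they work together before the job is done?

45/11 hours

In the first 9 hours Plow 2 alone does 9/18 = 1/2 of the job, leaving 1/2.
Once everyone is working, combined rate: 1/18 + 1/15 = (5 + 6)/90 = 11/90 per hour.
Remaining 1/2 at 11/90 per hour takes 45/11 hours.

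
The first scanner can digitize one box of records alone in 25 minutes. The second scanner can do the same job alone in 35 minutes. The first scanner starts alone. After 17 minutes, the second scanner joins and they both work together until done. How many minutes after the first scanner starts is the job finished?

In the first 17 minutes the first scanner alone does 17/25 of the job, leaving 8/25.
Once everyone is working, combined rate: 1/25 + 1/35 = (7 + 5)/175 = 12/175 per minute.
Remaining 8/25 at 12/175 per minute takes 14/3 minutes.
Total from the start = 17 + 14/3 = 65/3 minutes.

65/3 minutes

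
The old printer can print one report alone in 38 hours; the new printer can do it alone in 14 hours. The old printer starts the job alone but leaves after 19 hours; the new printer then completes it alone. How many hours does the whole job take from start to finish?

In 19 hours the old printer does 19/38 = 1/2 of the job, leaving 1/2.
The new printer works at 1/14 per hour, so finishing takes 1/2 ÷ 1/14 = 7 hours.
Total time = 19 + 7 = 26 hours.

26 hours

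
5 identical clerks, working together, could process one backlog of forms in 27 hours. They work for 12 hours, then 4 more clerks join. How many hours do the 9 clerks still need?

One clerk does 1/135 of the job per hour.
After 12 hours with 5 clerks, 4/9 is done (5/9 left).
With 9 clerks the rate is 9/135 = 1/15, so the rest takes 5/9 ÷ 1/15 = 25/3 hours.

25/3 hours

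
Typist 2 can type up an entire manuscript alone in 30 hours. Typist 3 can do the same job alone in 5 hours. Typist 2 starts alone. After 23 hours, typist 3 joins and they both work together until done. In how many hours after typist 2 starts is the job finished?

24 hours

In the first 23 hours typist 2 alone does 23/30 of the job, leaving 7/30.
Once everyone is working, combined rate: 1/30 + 1/5 = (1 + 6)/30 = 7/30 per hour.
Remaining 7/30 at 7/30 per hour takes 1 hour.
Total from the start = 23 + 1 = 24 hours.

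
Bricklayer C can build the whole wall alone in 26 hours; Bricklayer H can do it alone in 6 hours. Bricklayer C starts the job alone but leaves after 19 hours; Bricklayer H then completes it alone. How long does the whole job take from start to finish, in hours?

In 19 hours Bricklayer C does 19/26 of the job, leaving 7/26.
Bricklayer H works at 1/6 per hour, so finishing takes 7/26 ÷ 1/6 = 21/13 hours.
Total time = 19 + 21/13 = 268/13 hours.

268/13 hours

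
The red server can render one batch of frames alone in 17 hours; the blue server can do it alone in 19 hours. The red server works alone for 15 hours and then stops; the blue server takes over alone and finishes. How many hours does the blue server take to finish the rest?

38/17 hours

In 15 hours the red server does 15/17 of the job, leaving 2/17.
The blue server works at 1/19 per hour, so finishing takes 2/17 ÷ 1/19 = 38/17 hours.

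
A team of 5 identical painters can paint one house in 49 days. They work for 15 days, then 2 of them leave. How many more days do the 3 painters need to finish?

One painter does 1/245 of the job per day.
After 15 days with 5 painters, 15/49 is done (34/49 left).
With 3 painters the rate is 3/245, so the rest takes 34/49 ÷ 3/245 = 170/3 days.

170/3 days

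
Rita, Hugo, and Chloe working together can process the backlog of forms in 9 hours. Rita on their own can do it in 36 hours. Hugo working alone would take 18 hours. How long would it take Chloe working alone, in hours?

Combined rate is 1/9 per hour.
Known contribution: 1/36 + 1/18 = (1 + 2)/36 = 3/36 = 1/12 per hour.
So Chloe's rate is 1/9 − 1/12 = 1/36, meaning 36 hours alone.

36 hours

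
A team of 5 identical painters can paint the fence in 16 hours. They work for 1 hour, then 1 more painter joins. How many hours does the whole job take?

One painter does 1/80 of the job per hour.
After 1 hour with 5 painters, 1/16 is done (15/16 left).
With 6 painters the rate is 6/80 = 3/40, so the rest takes 15/16 ÷ 3/40 = 25/2 hours.
Total = 1 + 25/2 = 27/2 hours.

27/2 hours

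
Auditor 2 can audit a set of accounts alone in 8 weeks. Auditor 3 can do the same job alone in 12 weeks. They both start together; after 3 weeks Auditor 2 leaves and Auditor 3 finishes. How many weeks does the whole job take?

15/2 weeks

In the first 3 weeks the combined rate is 5/24, so 5/8 of the job is done, leaving 3/8.
After Auditor 2 leaves the rate is 1/12 per week; the remaining 3/8 takes 9/2 weeks.
Total = 3 + 9/2 = 15/2 weeks.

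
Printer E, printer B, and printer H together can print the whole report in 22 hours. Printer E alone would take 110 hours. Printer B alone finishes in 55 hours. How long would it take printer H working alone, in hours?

55 hours

Combined rate is 1/22 per hour.
Known contribution: 1/110 + 1/55 = (1 + 2)/110 = 3/110 per hour.
So printer H's rate is 1/22 − 3/110 = 1/55, meaning 55 hours alone.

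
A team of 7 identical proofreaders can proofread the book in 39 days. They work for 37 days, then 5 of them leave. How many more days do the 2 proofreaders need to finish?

One proofreader does 1/273 of the job per day.
After 37 days with 7 proofreaders, 37/39 is done (2/39 left).
With 2 proofreaders the rate is 2/273, so the rest takes 2/39 ÷ 2/273 = 7 days.

7 days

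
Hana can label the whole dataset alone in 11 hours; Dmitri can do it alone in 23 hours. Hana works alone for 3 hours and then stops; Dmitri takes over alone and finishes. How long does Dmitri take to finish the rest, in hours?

184/11 hours

In 3 hours Hana does 3/11 of the job, leaving 8/11.
Dmitri works at 1/23 per hour, so finishing takes 8/11 ÷ 1/23 = 184/11 hours.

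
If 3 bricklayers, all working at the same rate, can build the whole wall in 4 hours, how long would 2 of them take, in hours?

6 hours

Total work is 3·4 = 12 bricklayer-hours.
With 2 bricklayers: 12/2 = 6 hours.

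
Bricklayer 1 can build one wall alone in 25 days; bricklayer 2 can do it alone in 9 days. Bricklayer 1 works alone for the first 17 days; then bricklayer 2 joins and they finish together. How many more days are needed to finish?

36/17 days

In 17 days bricklayer 1 does 17/25 of the job, leaving 8/25.
Bricklayer 1 and bricklayer 2 together work at 34/225 per day, so finishing takes 8/25 ÷ 34/225 = 36/17 days.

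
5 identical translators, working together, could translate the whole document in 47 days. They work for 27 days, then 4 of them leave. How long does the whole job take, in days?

One translator does 1/235 of the job per day.
After 27 days with 5 translators, 27/47 is done (20/47 left).
With 1 translator the rate is 1/235, so the rest takes 20/47 ÷ 1/235 = 100 days.
Total = 27 + 100 = 127 days.

127 days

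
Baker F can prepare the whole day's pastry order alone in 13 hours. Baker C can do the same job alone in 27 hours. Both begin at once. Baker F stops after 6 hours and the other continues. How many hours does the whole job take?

In the first 6 hours the combined rate is 40/351, so 80/117 of the job is done, leaving 37/117.
After Baker F leaves the rate is 1/27 per hour; the remaining 37/117 takes 111/13 hours.
Total = 6 + 111/13 = 189/13 hours.

189/13 hours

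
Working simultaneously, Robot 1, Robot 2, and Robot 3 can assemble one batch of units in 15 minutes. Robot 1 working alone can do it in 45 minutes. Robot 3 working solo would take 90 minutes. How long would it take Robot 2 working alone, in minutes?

Combined rate is 1/15 per minute.
Known contribution: 1/45 + 1/90 = (2 + 1)/90 = 3/90 = 1/30 per minute.
So Robot 2's rate is 1/15 − 1/30 = 1/30, meaning 30 minutes alone.

30 minutes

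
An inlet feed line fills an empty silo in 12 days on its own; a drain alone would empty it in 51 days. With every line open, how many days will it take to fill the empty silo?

204/13 days

Net rate = 1/12 − 1/51 = (17 − 4)/204 = 13/204 per day.
Filling time = 1 ÷ (13/204) = 204/13 days.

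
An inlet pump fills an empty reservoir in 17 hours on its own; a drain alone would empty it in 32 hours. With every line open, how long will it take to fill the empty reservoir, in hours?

Net rate = 1/17 − 1/32 = (32 − 17)/544 = 15/544 per hour.
Filling time = 1 ÷ (15/544) = 544/15 hours.

544/15 hours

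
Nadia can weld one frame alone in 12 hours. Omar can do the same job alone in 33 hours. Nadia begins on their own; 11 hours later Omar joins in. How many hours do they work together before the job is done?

11/15 hours

In the first 11 hours Nadia alone does 11/12 of the job, leaving 1/12.
Once everyone is working, combined rate: 1/12 + 1/33 = (11 + 4)/132 = 15/132 = 5/44 per hour.
Remaining 1/12 at 5/44 per hour takes 11/15 hours.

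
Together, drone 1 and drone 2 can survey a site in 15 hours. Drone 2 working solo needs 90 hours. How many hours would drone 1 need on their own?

Combined rate is 1/15 per hour.
Known contribution: 1/90 per hour.
So drone 1's rate is 1/15 − 1/90 = 1/18, meaning 18 hours alone.

18 hours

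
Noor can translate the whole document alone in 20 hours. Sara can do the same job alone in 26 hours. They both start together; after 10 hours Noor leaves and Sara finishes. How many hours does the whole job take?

In the first 10 hours the combined rate is 23/260, so 23/26 of the job is done, leaving 3/26.
After Noor leaves the rate is 1/26 per hour; the remaining 3/26 takes 3 hours.
Total = 10 + 3 = 13 hours.

13 hours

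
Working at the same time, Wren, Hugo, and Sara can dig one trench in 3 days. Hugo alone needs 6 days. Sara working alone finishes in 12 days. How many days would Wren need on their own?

12 days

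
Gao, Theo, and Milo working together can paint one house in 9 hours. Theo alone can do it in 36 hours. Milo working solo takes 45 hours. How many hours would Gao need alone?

180/11 hours

Combined rate is 1/9 per hour.
Known contribution: 1/36 + 1/45 = (5 + 4)/180 = 9/180 = 1/20 per hour.
So Gao's rate is 1/9 − 1/20 = 11/180, meaning 180/11 hours alone.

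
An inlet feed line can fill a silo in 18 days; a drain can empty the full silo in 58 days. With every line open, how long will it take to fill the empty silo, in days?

261/10 days

Net rate = 1/18 − 1/58 = (29 − 9)/522 = 20/522 = 10/261 per day.
Filling time = 1 ÷ (10/261) = 261/10 days.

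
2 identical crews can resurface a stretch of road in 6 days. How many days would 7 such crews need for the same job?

12/7 days

Total work is 2·6 = 12 crew-days.
With 7 crews: 12/7 days.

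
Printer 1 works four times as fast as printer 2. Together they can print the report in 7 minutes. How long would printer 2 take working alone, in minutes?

35 minutes

Let printer 2's rate be r; then printer 1's rate is 4r, so together (4 + 1)r = 5r = 1/7.
Thus r = 1/35 per minute.
Printer 2 alone: 35 minutes; printer 1 alone: 35/4 minutes.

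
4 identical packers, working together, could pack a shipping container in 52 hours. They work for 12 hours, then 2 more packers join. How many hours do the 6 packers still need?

One packer does 1/208 of the job per hour.
After 12 hours with 4 packers, 3/13 is done (10/13 left).
With 6 packers the rate is 6/208 = 3/104, so the rest takes 10/13 ÷ 3/104 = 80/3 hours.

80/3 hours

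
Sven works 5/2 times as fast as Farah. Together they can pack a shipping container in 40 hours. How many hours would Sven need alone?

56 hours

Let Farah's rate be r; then Sven's rate is (5/2)r, so together (5/2 + 1)r = (7/2)r = 1/40.
Thus r = 1/140 per hour.
Farah alone: 140 hours; Sven alone: 56 hours.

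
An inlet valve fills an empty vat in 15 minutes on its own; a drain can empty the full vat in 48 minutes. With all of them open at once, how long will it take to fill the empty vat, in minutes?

240/11 minutes

Net rate = 1/15 − 1/48 = (16 − 5)/240 = 11/240 per minute.
Filling time = 1 ÷ (11/240) = 240/11 minutes.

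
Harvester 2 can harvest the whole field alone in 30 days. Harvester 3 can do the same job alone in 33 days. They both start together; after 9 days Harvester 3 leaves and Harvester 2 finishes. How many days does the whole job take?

240/11 days

In the first 9 days the combined rate is 7/110, so 63/110 of the job is done, leaving 47/110.
After Harvester 3 leaves the rate is 1/30 per day; the remaining 47/110 takes 141/11 days.
Total = 9 + 141/11 = 240/11 days.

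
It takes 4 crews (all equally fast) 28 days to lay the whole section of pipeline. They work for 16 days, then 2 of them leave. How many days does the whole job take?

40 days

One crew does 1/112 of the job per day.
After 16 days with 4 crews, 4/7 is done (3/7 left).
With 2 crews the rate is 2/112 = 1/56, so the rest takes 3/7 ÷ 1/56 = 24 days.
Total = 16 + 24 = 40 days.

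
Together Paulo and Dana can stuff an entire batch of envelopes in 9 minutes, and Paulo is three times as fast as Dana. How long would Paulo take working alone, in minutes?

Let Dana's rate be r; then Paulo's rate is 3r, so together (3 + 1)r = 4r = 1/9.
Thus r = 1/36 per minute.
Dana alone: 36 minutes; Paulo alone: 12 minutes.

12 minutes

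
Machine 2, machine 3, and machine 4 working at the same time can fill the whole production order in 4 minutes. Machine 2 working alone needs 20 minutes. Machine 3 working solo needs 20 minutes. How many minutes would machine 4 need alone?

20/3 minutes

Combined rate is 1/4 per minute.
Known contribution: 1/20 + 1/20 = (1 + 1)/20 = 2/20 = 1/10 per minute.
So machine 4's rate is 1/4 − 1/10 = 3/20, meaning 20/3 minutes alone.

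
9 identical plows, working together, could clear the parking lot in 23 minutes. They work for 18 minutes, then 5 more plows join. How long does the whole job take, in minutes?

One plow does 1/207 of the job per minute.
After 18 minutes with 9 plows, 18/23 is done (5/23 left).
With 14 plows the rate is 14/207, so the rest takes 5/23 ÷ 14/207 = 45/14 minutes.
Total = 18 + 45/14 = 297/14 minutes.

297/14 minutes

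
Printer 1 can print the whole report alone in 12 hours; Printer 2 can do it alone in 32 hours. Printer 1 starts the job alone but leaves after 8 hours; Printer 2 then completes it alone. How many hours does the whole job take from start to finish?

56/3 hours

In 8 hours Printer 1 does 8/12 = 2/3 of the job, leaving 1/3.
Printer 2 works at 1/32 per hour, so finishing takes 1/3 ÷ 1/32 = 32/3 hours.
Total time = 8 + 32/3 = 56/3 hours.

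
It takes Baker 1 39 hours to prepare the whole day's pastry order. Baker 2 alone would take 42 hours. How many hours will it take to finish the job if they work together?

182/9 hours

Combined rate: 1/39 + 1/42 = (14 + 13)/546 = 27/546 = 9/182 per hour.
Time = 1 ÷ (9/182) = 182/9 hours.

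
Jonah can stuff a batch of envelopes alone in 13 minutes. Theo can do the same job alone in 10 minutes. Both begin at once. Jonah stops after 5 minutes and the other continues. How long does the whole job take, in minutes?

80/13 minutes

In the first 5 minutes the combined rate is 23/130, so 23/26 of the job is done, leaving 3/26.
After Jonah leaves the rate is 1/10 per minute; the remaining 3/26 takes 15/13 minutes.
Total = 5 + 15/13 = 80/13 minutes.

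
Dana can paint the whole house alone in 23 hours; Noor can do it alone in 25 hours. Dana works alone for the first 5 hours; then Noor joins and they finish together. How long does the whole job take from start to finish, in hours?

115/8 hours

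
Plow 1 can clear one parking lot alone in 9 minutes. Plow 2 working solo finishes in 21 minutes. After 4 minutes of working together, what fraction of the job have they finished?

Combined rate: 1/9 + 1/21 = (7 + 3)/63 = 10/63 per minute.
In 4 minutes they complete 4·10/63 = 40/63 of the job.

40/63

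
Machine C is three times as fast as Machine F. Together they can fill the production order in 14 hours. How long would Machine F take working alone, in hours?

56 hours

Let Machine F's rate be r; then Machine C's rate is 3r, so together (3 + 1)r = 4r = 1/14.
Thus r = 1/56 per hour.
Machine F alone: 56 hours; Machine C alone: 56/3 hours.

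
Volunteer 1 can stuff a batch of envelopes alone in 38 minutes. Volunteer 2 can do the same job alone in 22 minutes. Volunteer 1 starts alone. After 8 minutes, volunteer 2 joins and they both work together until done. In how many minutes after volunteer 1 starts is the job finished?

19 minutes

In the first 8 minutes volunteer 1 alone does 8/38 = 4/19 of the job, leaving 15/19.
Once everyone is working, combined rate: 1/38 + 1/22 = (11 + 19)/418 = 30/418 = 15/209 per minute.
Remaining 15/19 at 15/209 per minute takes 11 minutes.
Total from the start = 8 + 11 = 19 minutes.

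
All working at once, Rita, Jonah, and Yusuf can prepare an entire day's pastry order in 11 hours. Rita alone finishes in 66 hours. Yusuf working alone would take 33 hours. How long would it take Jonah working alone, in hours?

Combined rate is 1/11 per hour.
Known contribution: 1/66 + 1/33 = (1 + 2)/66 = 3/66 = 1/22 per hour.
So Jonah's rate is 1/11 − 1/22 = 1/22, meaning 22 hours alone.

22 hours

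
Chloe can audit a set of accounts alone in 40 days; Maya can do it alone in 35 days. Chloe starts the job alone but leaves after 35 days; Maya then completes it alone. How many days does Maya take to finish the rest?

35/8 days

In 35 days Chloe does 35/40 = 7/8 of the job, leaving 1/8.
Maya works at 1/35 per day, so finishing takes 1/8 ÷ 1/35 = 35/8 days.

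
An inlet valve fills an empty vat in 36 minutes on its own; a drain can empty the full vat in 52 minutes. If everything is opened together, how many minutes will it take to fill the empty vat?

Net rate = 1/36 − 1/52 = (13 − 9)/468 = 4/468 = 1/117 per minute.
Filling time = 1 ÷ (1/117) = 117 minutes.

117 minutes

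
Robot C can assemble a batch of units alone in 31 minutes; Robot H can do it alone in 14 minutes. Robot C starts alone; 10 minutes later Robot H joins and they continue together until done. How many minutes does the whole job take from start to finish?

248/15 minutes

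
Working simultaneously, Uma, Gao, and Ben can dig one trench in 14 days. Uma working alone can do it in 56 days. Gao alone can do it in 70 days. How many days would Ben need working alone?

Combined rate is 1/14 per day.
Known contribution: 1/56 + 1/70 = (5 + 4)/280 = 9/280 per day.
So Ben's rate is 1/14 − 9/280 = 11/280, meaning 280/11 days alone.

280/11 days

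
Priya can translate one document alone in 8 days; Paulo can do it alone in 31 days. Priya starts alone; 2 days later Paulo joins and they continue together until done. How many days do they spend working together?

In 2 days Priya does 2/8 = 1/4 of the job, leaving 3/4.
Priya and Paulo together work at 39/248 per day, so finishing takes 3/4 ÷ 39/248 = 62/13 days.

62/13 days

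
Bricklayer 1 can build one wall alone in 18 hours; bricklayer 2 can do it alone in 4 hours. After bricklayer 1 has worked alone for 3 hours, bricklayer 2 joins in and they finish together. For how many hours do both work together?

30/11 hours

In 3 hours bricklayer 1 does 3/18 = 1/6 of the job, leaving 5/6.
Bricklayer 1 and bricklayer 2 together work at 11/36 per hour, so finishing takes 5/6 ÷ 11/36 = 30/11 hours.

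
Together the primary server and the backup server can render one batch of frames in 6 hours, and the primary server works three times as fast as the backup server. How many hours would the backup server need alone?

Let the backup server's rate be r; then the primary server's rate is 3r, so together (3 + 1)r = 4r = 1/6.
Thus r = 1/24 per hour.
The backup server alone: 24 hours; the primary server alone: 8 hours.

24 hours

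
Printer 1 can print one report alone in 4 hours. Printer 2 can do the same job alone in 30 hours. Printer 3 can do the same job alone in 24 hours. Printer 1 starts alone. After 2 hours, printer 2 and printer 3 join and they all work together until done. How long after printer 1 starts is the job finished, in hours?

In the first 2 hours printer 1 alone does 2/4 = 1/2 of the job, leaving 1/2.
Once everyone is working, combined rate: 1/4 + 1/30 + 1/24 = (30 + 4 + 5)/120 = 39/120 = 13/40 per hour.
Remaining 1/2 at 13/40 per hour takes 20/13 hours.
Total from the start = 2 + 20/13 = 46/13 hours.

46/13 hours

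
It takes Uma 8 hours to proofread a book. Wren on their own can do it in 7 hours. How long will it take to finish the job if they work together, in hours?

With two workers the combined time is the product over the sum: 8·7/(8+7) = 56/15 hours.

56/15 hours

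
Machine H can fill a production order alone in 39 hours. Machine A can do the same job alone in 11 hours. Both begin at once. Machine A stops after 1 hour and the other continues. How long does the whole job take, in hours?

In the first 1 hour the combined rate is 50/429, so 50/429 of the job is done, leaving 379/429.
After Machine A leaves the rate is 1/39 per hour; the remaining 379/429 takes 379/11 hours.
Total = 1 + 379/11 = 390/11 hours.

390/11 hours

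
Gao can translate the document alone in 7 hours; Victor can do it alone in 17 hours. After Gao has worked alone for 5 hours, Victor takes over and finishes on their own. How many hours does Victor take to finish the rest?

34/7 hours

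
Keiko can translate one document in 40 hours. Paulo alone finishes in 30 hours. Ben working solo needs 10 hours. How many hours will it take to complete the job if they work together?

Combined rate: 1/40 + 1/30 + 1/10 = (3 + 4 + 12)/120 = 19/120 per hour.
Time = 1 ÷ (19/120) = 120/19 hours.

120/19 hours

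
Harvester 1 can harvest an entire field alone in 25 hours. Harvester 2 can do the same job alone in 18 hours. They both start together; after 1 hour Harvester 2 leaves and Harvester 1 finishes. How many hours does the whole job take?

In the first 1 hour the combined rate is 43/450, so 43/450 of the job is done, leaving 407/450.
After Harvester 2 leaves the rate is 1/25 per hour; the remaining 407/450 takes 407/18 hours.
Total = 1 + 407/18 = 425/18 hours.

425/18 hours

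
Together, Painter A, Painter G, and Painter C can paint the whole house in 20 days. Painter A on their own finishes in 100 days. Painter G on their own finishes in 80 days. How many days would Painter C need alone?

Combined rate is 1/20 per day.
Known contribution: 1/100 + 1/80 = (4 + 5)/400 = 9/400 per day.
So Painter C's rate is 1/20 − 9/400 = 11/400, meaning 400/11 days alone.

400/11 days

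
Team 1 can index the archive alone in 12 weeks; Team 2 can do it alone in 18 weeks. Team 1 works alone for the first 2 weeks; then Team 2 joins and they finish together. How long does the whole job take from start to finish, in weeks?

8 weeks

In 2 weeks Team 1 does 2/12 = 1/6 of the job, leaving 5/6.
Team 1 and Team 2 together work at 5/36 per week, so finishing takes 5/6 ÷ 5/36 = 6 weeks.
Total time = 2 + 6 = 8 weeks.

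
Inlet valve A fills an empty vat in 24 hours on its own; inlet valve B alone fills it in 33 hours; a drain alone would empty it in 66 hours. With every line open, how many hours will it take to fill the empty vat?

88/5 hours

Net rate = 1/24 + 1/33 − 1/66 = (11 + 8 − 4)/264 = 15/264 = 5/88 per hour.
Filling time = 1 ÷ (5/88) = 88/5 hours.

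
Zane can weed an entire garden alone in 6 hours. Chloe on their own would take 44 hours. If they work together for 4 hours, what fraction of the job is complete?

25/33

Combined rate: 1/6 + 1/44 = (22 + 3)/132 = 25/132 per hour.
In 4 hours they complete 4·25/132 = 25/33 of the job.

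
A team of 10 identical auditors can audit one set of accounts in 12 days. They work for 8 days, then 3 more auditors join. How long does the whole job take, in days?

144/13 days

One auditor does 1/120 of the job per day.
After 8 days with 10 auditors, 2/3 is done (1/3 left).
With 13 auditors the rate is 13/120, so the rest takes 1/3 ÷ 13/120 = 40/13 days.
Total = 8 + 40/13 = 144/13 days.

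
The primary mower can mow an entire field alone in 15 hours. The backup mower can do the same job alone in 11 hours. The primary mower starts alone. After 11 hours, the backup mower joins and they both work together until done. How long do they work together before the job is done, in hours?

22/13 hours

In the first 11 hours the primary mower alone does 11/15 of the job, leaving 4/15.
Once everyone is working, combined rate: 1/15 + 1/11 = (11 + 15)/165 = 26/165 per hour.
Remaining 4/15 at 26/165 per hour takes 22/13 hours.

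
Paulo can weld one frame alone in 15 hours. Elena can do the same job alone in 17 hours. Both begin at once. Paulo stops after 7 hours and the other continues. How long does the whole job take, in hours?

136/15 hours

In the first 7 hours the combined rate is 32/255, so 224/255 of the job is done, leaving 31/255.
After Paulo leaves the rate is 1/17 per hour; the remaining 31/255 takes 31/15 hours.
Total = 7 + 31/15 = 136/15 hours.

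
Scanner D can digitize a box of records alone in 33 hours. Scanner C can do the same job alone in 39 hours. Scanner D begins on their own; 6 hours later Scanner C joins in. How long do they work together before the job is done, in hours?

117/8 hours

In the first 6 hours Scanner D alone does 6/33 = 2/11 of the job, leaving 9/11.
Once everyone is working, combined rate: 1/33 + 1/39 = (13 + 11)/429 = 24/429 = 8/143 per hour.
Remaining 9/11 at 8/143 per hour takes 117/8 hours.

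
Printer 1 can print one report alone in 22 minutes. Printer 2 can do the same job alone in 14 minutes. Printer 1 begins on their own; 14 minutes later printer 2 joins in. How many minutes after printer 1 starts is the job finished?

In the first 14 minutes printer 1 alone does 14/22 = 7/11 of the job, leaving 4/11.
Once everyone is working, combined rate: 1/22 + 1/14 = (7 + 11)/154 = 18/154 = 9/77 per minute.
Remaining 4/11 at 9/77 per minute takes 28/9 minutes.
Total from the start = 14 + 28/9 = 154/9 minutes.

154/9 minutes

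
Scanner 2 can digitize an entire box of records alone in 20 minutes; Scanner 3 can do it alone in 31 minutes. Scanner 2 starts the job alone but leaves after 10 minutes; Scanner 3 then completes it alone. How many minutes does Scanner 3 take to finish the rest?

31/2 minutes

In 10 minutes Scanner 2 does 10/20 = 1/2 of the job, leaving 1/2.
Scanner 3 works at 1/31 per minute, so finishing takes 1/2 ÷ 1/31 = 31/2 minutes.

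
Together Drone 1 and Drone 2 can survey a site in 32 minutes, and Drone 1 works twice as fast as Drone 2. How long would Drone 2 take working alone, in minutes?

96 minutes

Let Drone 2's rate be r; then Drone 1's rate is 2r, so together (2 + 1)r = 3r = 1/32.
Thus r = 1/96 per minute.
Drone 2 alone: 96 minutes; Drone 1 alone: 48 minutes.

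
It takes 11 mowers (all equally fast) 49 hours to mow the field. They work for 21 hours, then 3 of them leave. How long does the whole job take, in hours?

119/2 hours

One mower does 1/539 of the job per hour.
After 21 hours with 11 mowers, 3/7 is done (4/7 left).
With 8 mowers the rate is 8/539, so the rest takes 4/7 ÷ 8/539 = 77/2 hours.
Total = 21 + 77/2 = 119/2 hours.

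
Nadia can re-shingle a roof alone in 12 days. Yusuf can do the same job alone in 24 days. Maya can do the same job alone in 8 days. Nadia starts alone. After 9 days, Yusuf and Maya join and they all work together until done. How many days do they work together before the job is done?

1 day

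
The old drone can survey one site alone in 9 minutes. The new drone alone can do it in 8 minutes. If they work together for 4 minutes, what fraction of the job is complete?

17/18

Combined rate: 1/9 + 1/8 = (8 + 9)/72 = 17/72 per minute.
In 4 minutes they complete 4·17/72 = 17/18 of the job.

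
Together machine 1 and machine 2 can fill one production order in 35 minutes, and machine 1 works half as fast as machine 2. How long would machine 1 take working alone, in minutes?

105 minutes

Let machine 2's rate be r; then machine 1's rate is (1/2)r, so together (1/2 + 1)r = (3/2)r = 1/35.
Thus r = 2/105 per minute.
Machine 2 alone: 105/2 minutes; machine 1 alone: 105 minutes.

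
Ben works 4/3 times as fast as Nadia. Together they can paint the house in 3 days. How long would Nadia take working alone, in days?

Let Nadia's rate be r; then Ben's rate is (4/3)r, so together (4/3 + 1)r = (7/3)r = 1/3.
Thus r = 1/7 per day.
Nadia alone: 7 days; Ben alone: 21/4 days.

7 days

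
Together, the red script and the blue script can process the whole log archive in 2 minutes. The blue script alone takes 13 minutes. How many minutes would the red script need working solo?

26/11 minutes

Combined rate is 1/2 per minute.
Known contribution: 1/13 per minute.
So the red script's rate is 1/2 − 1/13 = 11/26, meaning 26/11 minutes alone.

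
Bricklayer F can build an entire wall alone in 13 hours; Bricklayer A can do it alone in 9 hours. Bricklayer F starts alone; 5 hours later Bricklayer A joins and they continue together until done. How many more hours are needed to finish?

In 5 hours Bricklayer F does 5/13 of the job, leaving 8/13.
Bricklayer F and Bricklayer A together work at 22/117 per hour, so finishing takes 8/13 ÷ 22/117 = 36/11 hours.

36/11 hours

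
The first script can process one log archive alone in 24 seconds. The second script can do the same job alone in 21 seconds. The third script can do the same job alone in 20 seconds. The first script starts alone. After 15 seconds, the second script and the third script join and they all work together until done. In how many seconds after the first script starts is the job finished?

230/13 seconds

In the first 15 seconds the first script alone does 15/24 = 5/8 of the job, leaving 3/8.
Once everyone is working, combined rate: 1/24 + 1/21 + 1/20 = (35 + 40 + 42)/840 = 117/840 = 39/280 per second.
Remaining 3/8 at 39/280 per second takes 35/13 seconds.
Total from the start = 15 + 35/13 = 230/13 seconds.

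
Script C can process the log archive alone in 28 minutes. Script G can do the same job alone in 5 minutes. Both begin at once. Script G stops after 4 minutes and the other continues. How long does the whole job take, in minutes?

In the first 4 minutes the combined rate is 33/140, so 33/35 of the job is done, leaving 2/35.
After script G leaves the rate is 1/28 per minute; the remaining 2/35 takes 8/5 minutes.
Total = 4 + 8/5 = 28/5 minutes.

28/5 minutes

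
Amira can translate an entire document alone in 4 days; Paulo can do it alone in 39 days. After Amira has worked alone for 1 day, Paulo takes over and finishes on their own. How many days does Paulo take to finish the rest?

In 1 day Amira does 1/4 of the job, leaving 3/4.
Paulo works at 1/39 per day, so finishing takes 3/4 ÷ 1/39 = 117/4 days.

117/4 days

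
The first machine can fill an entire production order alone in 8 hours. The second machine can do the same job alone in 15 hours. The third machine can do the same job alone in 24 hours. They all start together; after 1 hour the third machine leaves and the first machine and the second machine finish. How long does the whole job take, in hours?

5 hours

In the first 1 hour the combined rate is 7/30, so 7/30 of the job is done, leaving 23/30.
After the third machine leaves the rate is 23/120 per hour; the remaining 23/30 takes 4 hours.
Total = 1 + 4 = 5 hours.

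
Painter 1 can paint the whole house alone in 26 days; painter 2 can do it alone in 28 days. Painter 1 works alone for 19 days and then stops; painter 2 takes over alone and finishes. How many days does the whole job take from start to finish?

345/13 days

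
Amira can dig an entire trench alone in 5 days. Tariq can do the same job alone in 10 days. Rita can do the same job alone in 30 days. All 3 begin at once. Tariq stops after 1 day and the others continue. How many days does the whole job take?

In the first 1 day the combined rate is 1/3, so 1/3 of the job is done, leaving 2/3.
After Tariq leaves the rate is 7/30 per day; the remaining 2/3 takes 20/7 days.
Total = 1 + 20/7 = 27/7 days.

27/7 days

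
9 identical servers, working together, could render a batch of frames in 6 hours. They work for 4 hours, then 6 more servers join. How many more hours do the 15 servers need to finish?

6/5 hours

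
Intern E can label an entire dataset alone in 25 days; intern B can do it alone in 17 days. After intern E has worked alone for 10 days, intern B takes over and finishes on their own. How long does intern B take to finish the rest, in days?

In 10 days intern E does 10/25 = 2/5 of the job, leaving 3/5.
Intern B works at 1/17 per day, so finishing takes 3/5 ÷ 1/17 = 51/5 days.

51/5 days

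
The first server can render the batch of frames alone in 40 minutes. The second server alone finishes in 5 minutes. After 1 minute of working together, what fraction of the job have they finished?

Combined rate: 1/40 + 1/5 = (1 + 8)/40 = 9/40 per minute.
In 1 minute they complete 1·9/40 = 9/40 of the job.

9/40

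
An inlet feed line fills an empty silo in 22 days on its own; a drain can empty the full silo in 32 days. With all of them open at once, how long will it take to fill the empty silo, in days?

352/5 days

Net rate = 1/22 − 1/32 = (16 − 11)/352 = 5/352 per day.
Filling time = 1 ÷ (5/352) = 352/5 days.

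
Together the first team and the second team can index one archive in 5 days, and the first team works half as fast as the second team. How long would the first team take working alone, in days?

Let the second team's rate be r; then the first team's rate is (1/2)r, so together (1/2 + 1)r = (3/2)r = 1/5.
Thus r = 2/15 per day.
The second team alone: 15/2 days; the first team alone: 15 days.

15 days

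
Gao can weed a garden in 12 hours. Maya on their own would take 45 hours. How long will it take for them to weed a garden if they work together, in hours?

With two workers the combined time is the product over the sum: 12·45/(12+45) = 540/57 = 180/19 hours.

180/19 hours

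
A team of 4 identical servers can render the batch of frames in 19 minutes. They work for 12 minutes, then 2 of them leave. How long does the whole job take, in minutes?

26 minutes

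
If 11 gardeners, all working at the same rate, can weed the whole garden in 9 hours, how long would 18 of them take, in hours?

11/2 hours

Total work is 11·9 = 99 gardener-hours.
With 18 gardeners: 99/18 = 11/2 hours.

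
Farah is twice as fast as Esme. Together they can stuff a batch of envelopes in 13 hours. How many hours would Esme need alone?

39 hours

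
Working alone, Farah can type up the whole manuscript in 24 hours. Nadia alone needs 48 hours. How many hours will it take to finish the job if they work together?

Combined rate: 1/24 + 1/48 = (2 + 1)/48 = 3/48 = 1/16 per hour.
Time = 1 ÷ (1/16) = 16 hours.

16 hours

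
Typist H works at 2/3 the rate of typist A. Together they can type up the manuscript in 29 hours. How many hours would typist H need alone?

145/2 hours

Let typist A's rate be r; then typist H's rate is (2/3)r, so together (2/3 + 1)r = (5/3)r = 1/29.
Thus r = 3/145 per hour.
Typist A alone: 145/3 hours; typist H alone: 145/2 hours.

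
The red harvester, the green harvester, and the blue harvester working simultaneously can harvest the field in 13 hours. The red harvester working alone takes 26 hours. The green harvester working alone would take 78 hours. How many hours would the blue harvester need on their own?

39 hours

Combined rate is 1/13 per hour.
Known contribution: 1/26 + 1/78 = (3 + 1)/78 = 4/78 = 2/39 per hour.
So the blue harvester's rate is 1/13 − 2/39 = 1/39, meaning 39 hours alone.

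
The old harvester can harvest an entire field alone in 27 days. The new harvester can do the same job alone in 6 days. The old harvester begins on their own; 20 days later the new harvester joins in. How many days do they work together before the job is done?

In the first 20 days the old harvester alone does 20/27 of the job, leaving 7/27.
Once everyone is working, combined rate: 1/27 + 1/6 = (2 + 9)/54 = 11/54 per day.
Remaining 7/27 at 11/54 per day takes 14/11 days.

14/11 days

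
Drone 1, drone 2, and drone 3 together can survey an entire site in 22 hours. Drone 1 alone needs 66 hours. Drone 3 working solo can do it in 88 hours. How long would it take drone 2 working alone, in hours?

Combined rate is 1/22 per hour.
Known contribution: 1/66 + 1/88 = (4 + 3)/264 = 7/264 per hour.
So drone 2's rate is 1/22 − 7/264 = 5/264, meaning 264/5 hours alone.

264/5 hours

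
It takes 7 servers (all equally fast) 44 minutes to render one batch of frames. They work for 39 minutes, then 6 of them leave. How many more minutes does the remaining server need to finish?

One server does 1/308 of the job per minute.
After 39 minutes with 7 servers, 39/44 is done (5/44 left).
With 1 server the rate is 1/308, so the rest takes 5/44 ÷ 1/308 = 35 minutes.

35 minutes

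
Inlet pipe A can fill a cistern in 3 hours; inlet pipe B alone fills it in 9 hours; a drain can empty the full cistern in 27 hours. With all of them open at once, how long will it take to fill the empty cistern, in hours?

27/11 hours

Net rate = 1/3 + 1/9 − 1/27 = (9 + 3 − 1)/27 = 11/27 per hour.
Filling time = 1 ÷ (11/27) = 27/11 hours.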